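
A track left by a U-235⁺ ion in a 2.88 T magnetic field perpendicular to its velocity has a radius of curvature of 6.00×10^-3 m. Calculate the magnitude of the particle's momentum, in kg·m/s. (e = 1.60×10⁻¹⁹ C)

Since qvB = mv²/r, the momentum p = mv = qBr.
p = (1×1.60×10^-19)(2.88)(6.00×10^-3) = 2.76×10^-21 kg·m/s.

p ≈ 2.76×10^-21 kg·m/s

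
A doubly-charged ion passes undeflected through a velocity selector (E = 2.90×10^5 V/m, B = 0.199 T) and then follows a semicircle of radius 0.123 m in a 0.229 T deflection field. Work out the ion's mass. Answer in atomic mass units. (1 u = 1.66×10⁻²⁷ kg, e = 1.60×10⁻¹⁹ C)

m ≈ 3.73 u

v = E/B₁ = 1.46×10^6 m/s.
From r = mv/(qB₂), m = qB₂r/v = (2×1.60×10^-19)(0.229)(0.123) / (1.46×10^6) = 6.19×10^-27 kg.
In atomic mass units: m = 6.19×10^-27 / 1.66×10^-27 = 3.73 u.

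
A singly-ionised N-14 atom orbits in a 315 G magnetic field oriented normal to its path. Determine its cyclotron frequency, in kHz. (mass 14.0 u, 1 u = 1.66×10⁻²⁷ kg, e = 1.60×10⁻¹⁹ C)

f = qB/(2πm) = (1×1.60×10^-19)(0.0315) / [2π(2.32×10^-26)] = 3.45×10^4 Hz.

f ≈ 34.5 kHz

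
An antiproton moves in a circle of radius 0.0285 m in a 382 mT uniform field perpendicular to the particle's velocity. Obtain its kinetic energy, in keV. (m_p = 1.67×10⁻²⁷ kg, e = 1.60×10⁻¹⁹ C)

K ≈ 5.68 keV

v = qBr/m = (1×1.60×10^-19)(0.382)(0.0285) / (1.67×10^-27) = 1.04×10^6 m/s.
K = ½mv² = 0.5·(1.67×10^-27)·(1.04×10^6)² = 9.08×10^-16 J = 5.68 keV.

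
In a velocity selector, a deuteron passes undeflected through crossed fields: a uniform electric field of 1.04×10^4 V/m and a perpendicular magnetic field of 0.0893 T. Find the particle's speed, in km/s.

For zero net force, qE = qvB, so v = E/B.
v = (1.04×10^4) / (0.0893) = 1.16×10^5 m/s.

v ≈ 116 km/s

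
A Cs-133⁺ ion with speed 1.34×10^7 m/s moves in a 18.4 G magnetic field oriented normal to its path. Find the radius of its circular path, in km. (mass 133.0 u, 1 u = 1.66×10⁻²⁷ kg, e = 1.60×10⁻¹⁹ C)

The magnetic force provides the centripetal force: qvB = mv²/r, so r = mv/(qB).
r = (2.21×10^-25 kg)(1.34×10^7 m/s) / [(1×1.60×10^-19 C)(1.84×10^-3 T)] = 1.00×10^4 m.

r ≈ 10.0 km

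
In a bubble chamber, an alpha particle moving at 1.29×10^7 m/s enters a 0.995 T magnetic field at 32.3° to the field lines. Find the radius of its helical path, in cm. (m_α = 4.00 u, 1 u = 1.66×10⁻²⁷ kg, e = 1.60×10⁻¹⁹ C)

Only the perpendicular component v⊥ = v sin32.3° = 6.89×10^6 m/s is bent by the field.
r = m v⊥ /(qB) = (6.64×10^-27)(6.89×10^6) / [(2×1.60×10^-19)(0.995)] = 0.144 m.

r ≈ 14.4 cm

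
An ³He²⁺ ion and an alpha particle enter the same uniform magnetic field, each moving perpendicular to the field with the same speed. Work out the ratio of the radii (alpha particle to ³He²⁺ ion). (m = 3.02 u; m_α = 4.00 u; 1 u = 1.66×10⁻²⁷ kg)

r = mv/(qB) ⇒ at equal v, r ∝ m/q.
r_{alpha particle}/r_{³He²⁺ ion} = 1.32.

ratio ≈ 1.32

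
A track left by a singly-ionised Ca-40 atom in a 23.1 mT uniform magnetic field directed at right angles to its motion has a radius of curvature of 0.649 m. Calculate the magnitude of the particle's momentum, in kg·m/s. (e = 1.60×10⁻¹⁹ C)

p ≈ 2.40×10^-21 kg·m/s

Since qvB = mv²/r, the momentum p = mv = qBr.
p = (1×1.60×10^-19)(0.0231)(0.649) = 2.40×10^-21 kg·m/s.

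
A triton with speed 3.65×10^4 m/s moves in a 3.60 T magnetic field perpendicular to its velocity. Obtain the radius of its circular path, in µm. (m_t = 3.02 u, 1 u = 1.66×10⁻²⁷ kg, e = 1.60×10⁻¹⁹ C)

r ≈ 318 µm

The magnetic force provides the centripetal force: qvB = mv²/r, so r = mv/(qB).
r = (5.01×10^-27 kg)(3.65×10^4 m/s) / [(1×1.60×10^-19 C)(3.60 T)] = 3.18×10^-4 m.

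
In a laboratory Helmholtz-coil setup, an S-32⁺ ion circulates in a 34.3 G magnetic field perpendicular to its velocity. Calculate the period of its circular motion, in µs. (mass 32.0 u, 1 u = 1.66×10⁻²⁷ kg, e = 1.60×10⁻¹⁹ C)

T ≈ 608 µs

The cyclotron period is independent of speed: T = 2πm/(qB).
T = 2π(5.31×10^-26) / [(1×1.60×10^-19)(3.43×10^-3)] = 6.08×10^-4 s.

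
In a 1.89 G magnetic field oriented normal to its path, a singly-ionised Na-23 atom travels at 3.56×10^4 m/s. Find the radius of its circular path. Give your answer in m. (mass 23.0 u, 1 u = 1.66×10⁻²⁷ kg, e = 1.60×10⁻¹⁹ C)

r ≈ 44.9 m

The magnetic force provides the centripetal force: qvB = mv²/r, so r = mv/(qB).
r = (3.82×10^-26 kg)(3.56×10^4 m/s) / [(1×1.60×10^-19 C)(1.89×10^-4 T)] = 44.9 m.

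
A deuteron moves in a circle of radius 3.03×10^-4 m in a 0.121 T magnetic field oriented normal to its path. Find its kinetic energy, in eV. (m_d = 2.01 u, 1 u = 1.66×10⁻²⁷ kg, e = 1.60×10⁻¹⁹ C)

v = qBr/m = (1×1.60×10^-19)(0.121)(3.03×10^-4) / (3.34×10^-27) = 1760 m/s.
K = ½mv² = 0.5·(3.34×10^-27)·(1760)² = 5.16×10^-21 J = 0.0322 eV.

K ≈ 0.0322 eV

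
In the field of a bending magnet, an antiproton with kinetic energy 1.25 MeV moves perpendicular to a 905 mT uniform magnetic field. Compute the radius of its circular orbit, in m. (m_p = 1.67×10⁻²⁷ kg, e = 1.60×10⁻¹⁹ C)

Convert the energy: K = 1.25 MeV = 2.00×10^-13 J.
v = √(2K/m) = √(2·2.00×10^-13/1.67×10^-27) = 1.55×10^7 m/s.
r = mv/(qB) = (1.67×10^-27)(1.55×10^7) / [(1×1.60×10^-19)(0.905)] = 0.178 m.

r ≈ 0.178 m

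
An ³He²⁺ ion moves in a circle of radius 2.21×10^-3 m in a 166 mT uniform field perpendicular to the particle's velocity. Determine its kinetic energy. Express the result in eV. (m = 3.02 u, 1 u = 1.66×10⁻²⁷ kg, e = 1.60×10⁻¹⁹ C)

v = qBr/m = (2×1.60×10^-19)(0.166)(2.21×10^-3) / (5.01×10^-27) = 2.34×10^4 m/s.
K = ½mv² = 0.5·(5.01×10^-27)·(2.34×10^4)² = 1.37×10^-18 J = 8.59 eV.

K ≈ 8.59 eV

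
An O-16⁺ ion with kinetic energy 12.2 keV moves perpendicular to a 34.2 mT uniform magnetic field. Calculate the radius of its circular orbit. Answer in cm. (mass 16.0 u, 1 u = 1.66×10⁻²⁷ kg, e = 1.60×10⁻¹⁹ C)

Convert the energy: K = 12.2 keV = 1.95×10^-15 J.
v = √(2K/m) = √(2·1.95×10^-15/2.66×10^-26) = 3.83×10^5 m/s.
r = mv/(qB) = (2.66×10^-26)(3.83×10^5) / [(1×1.60×10^-19)(0.0342)] = 1.86 m.

r ≈ 186 cm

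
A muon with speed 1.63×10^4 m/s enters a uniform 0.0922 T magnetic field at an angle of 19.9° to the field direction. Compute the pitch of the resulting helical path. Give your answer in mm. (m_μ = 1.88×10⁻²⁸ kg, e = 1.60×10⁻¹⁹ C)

pitch ≈ 1.23 mm

The velocity component along B is v∥ = v cos19.9° = 1.53×10^4 m/s.
The cyclotron period T = 2πm/(qB) = 8.01×10^-8 s is set by m, q, B alone.
Pitch = v∥·T = (1.53×10^4)(8.01×10^-8) = 1.23×10^-3 m.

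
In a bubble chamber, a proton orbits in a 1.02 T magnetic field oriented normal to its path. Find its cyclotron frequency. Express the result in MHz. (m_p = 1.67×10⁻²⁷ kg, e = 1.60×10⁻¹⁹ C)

f = qB/(2πm) = (1×1.60×10^-19)(1.02) / [2π(1.67×10^-27)] = 1.56×10^7 Hz.

f ≈ 15.6 MHz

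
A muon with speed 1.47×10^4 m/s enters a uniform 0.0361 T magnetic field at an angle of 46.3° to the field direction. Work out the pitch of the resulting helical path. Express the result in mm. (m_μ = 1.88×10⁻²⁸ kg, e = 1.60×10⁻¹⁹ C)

pitch ≈ 2.08 mm

The velocity component along B is v∥ = v cos46.3° = 1.02×10^4 m/s.
The cyclotron period T = 2πm/(qB) = 2.05×10^-7 s is set by m, q, B alone.
Pitch = v∥·T = (1.02×10^4)(2.05×10^-7) = 2.08×10^-3 m.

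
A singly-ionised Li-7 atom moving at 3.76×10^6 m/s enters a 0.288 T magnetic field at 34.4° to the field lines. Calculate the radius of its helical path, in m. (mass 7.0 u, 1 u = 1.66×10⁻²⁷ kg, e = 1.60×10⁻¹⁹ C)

Only the perpendicular component v⊥ = v sin34.4° = 2.12×10^6 m/s is bent by the field.
r = m v⊥ /(qB) = (1.16×10^-26)(2.12×10^6) / [(1×1.60×10^-19)(0.288)] = 0.536 m.

r ≈ 0.536 m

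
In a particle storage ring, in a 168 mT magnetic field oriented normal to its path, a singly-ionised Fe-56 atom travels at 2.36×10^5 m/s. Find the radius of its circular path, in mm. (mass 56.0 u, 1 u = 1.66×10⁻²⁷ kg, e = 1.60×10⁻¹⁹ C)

r ≈ 816 mm

The magnetic force provides the centripetal force: qvB = mv²/r, so r = mv/(qB).
r = (9.30×10^-26 kg)(2.36×10^5 m/s) / [(1×1.60×10^-19 C)(0.168 T)] = 0.816 m.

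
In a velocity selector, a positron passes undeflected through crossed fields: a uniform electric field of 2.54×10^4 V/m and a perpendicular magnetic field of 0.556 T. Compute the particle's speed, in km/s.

For zero net force, qE = qvB, so v = E/B.
v = (2.54×10^4) / (0.556) = 4.57×10^4 m/s.

v ≈ 45.7 km/s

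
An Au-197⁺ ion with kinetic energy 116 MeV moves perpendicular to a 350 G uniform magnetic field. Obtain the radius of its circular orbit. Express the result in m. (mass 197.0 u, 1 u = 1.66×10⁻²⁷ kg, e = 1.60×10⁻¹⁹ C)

r ≈ 622 m

Convert the energy: K = 116 MeV = 1.86×10^-11 J.
v = √(2K/m) = √(2·1.86×10^-11/3.27×10^-25) = 1.07×10^7 m/s.
r = mv/(qB) = (3.27×10^-25)(1.07×10^7) / [(1×1.60×10^-19)(0.0350)] = 622 m.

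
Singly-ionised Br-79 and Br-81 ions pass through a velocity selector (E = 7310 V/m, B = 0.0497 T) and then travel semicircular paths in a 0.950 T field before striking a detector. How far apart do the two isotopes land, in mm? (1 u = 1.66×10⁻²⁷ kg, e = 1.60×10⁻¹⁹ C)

Δd ≈ 6.43 mm

Both emerge at v = E/B₁ = 1.47×10^5 m/s.
r = mv/(qB₂), so r₁ = 0.12690 m and r₂ = 0.13011 m, giving Δr = 3.21×10^-3 m.
After a semicircle each ion lands a diameter 2r from the entry slit, so the separation is 2Δr = 6.43×10^-3 m.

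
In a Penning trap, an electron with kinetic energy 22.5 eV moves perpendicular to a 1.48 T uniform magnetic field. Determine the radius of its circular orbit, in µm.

Convert the energy: K = 22.5 eV = 3.60×10^-18 J.
v = √(2K/m) = √(2·3.60×10^-18/9.11×10^-31) = 2.81×10^6 m/s.
r = mv/(qB) = (9.11×10^-31)(2.81×10^6) / [(1×1.60×10^-19)(1.48)] = 1.08×10^-5 m.

r ≈ 10.8 µm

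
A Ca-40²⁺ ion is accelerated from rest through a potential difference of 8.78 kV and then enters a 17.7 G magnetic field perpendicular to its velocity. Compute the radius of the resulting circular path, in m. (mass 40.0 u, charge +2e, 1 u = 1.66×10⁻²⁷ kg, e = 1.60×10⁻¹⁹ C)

The kinetic energy gained is K = qV = (2×1.60×10^-19)(8780) = 2.81×10^-15 J.
v = √(2K/m) = 2.91×10^5 m/s.
r = mv/(qB) = (6.64×10^-26)(2.91×10^5) / [(2×1.60×10^-19)(1.77×10^-3)] = 34.1 m.

r ≈ 34.1 m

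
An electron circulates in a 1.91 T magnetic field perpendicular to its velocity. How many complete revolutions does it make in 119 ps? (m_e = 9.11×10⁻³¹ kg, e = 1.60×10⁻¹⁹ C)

T = 2πm/(qB) = 2π(9.11×10^-31) / [(1×1.60×10^-19)(1.91)] = 1.8730×10^-11 s.
N = t/T = 1.19×10^-10 / 1.8730×10^-11 ≈ 6.35, so 6 complete revolutions.

N = 6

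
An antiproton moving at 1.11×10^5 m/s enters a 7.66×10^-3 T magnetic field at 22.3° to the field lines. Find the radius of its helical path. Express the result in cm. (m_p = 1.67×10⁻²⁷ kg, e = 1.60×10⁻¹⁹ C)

Only the perpendicular component v⊥ = v sin22.3° = 4.21×10^4 m/s is bent by the field.
r = m v⊥ /(qB) = (1.67×10^-27)(4.21×10^4) / [(1×1.60×10^-19)(7.66×10^-3)] = 0.0574 m.

r ≈ 5.74 cm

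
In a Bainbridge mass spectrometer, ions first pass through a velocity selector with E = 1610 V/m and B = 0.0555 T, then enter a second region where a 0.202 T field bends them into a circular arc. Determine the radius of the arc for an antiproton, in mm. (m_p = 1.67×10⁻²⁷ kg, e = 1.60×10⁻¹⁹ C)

r ≈ 1.50 mm

The selector passes v = E/B = 1610/0.0555 = 2.90×10^4 m/s.
In the deflection region, r = mv/(qB₂) = (1.67×10^-27)(2.90×10^4) / [(1×1.60×10^-19)(0.202)] = 1.50×10^-3 m.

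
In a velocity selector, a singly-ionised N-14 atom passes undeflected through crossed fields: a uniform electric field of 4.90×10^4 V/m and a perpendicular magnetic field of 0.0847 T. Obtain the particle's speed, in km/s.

v ≈ 579 km/s

For zero net force, qE = qvB, so v = E/B.
v = (4.90×10^4) / (0.0847) = 5.79×10^5 m/s.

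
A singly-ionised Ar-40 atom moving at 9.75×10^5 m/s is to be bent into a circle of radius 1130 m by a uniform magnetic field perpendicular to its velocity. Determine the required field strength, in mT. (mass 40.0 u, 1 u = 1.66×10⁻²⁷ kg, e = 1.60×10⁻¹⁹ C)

qvB = mv²/r gives B = mv/(qr).
B = (6.64×10^-26)(9.75×10^5) / [(1×1.60×10^-19)(1130)] = 3.58×10^-4 T.

B ≈ 0.358 mT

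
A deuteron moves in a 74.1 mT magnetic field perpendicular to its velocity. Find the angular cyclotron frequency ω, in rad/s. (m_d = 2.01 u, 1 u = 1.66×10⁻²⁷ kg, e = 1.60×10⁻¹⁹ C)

ω = qB/m = (1×1.60×10^-19)(0.0741) / (3.34×10^-27) = 3.55×10^6 rad/s.

ω ≈ 3.55×10^6 rad/s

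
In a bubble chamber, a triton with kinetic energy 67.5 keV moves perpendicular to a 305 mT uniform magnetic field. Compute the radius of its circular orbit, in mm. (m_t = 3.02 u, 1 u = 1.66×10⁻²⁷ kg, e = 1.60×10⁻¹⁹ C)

r ≈ 213 mm

Convert the energy: K = 67.5 keV = 1.08×10^-14 J.
v = √(2K/m) = √(2·1.08×10^-14/5.01×10^-27) = 2.08×10^6 m/s.
r = mv/(qB) = (5.01×10^-27)(2.08×10^6) / [(1×1.60×10^-19)(0.305)] = 0.213 m.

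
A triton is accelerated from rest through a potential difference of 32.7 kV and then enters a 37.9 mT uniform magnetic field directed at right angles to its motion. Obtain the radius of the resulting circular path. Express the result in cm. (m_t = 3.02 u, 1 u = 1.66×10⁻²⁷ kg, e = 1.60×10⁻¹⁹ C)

The kinetic energy gained is K = qV = (1×1.60×10^-19)(3.27×10^4) = 5.23×10^-15 J.
v = √(2K/m) = 1.44×10^6 m/s.
r = mv/(qB) = (5.01×10^-27)(1.44×10^6) / [(1×1.60×10^-19)(0.0379)] = 1.19 m.

r ≈ 119 cm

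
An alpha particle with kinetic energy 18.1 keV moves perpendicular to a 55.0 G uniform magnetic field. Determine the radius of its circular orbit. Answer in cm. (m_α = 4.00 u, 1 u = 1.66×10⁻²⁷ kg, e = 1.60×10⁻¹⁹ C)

r ≈ 352 cm

Convert the energy: K = 18.1 keV = 2.90×10^-15 J.
v = √(2K/m) = √(2·2.90×10^-15/6.64×10^-27) = 9.34×10^5 m/s.
r = mv/(qB) = (6.64×10^-27)(9.34×10^5) / [(2×1.60×10^-19)(5.50×10^-3)] = 3.52 m.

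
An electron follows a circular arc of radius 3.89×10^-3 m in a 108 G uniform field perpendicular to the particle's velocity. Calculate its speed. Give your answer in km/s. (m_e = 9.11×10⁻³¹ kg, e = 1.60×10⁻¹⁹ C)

v ≈ 7380 km/s

From qvB = mv²/r, v = qBr/m.
v = (1×1.60×10^-19)(0.0108)(3.89×10^-3) / (9.11×10^-31) = 7.38×10^6 m/s.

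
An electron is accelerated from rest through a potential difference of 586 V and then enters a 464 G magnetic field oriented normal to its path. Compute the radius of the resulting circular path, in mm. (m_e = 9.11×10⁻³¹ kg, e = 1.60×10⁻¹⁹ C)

The kinetic energy gained is K = qV = (1×1.60×10^-19)(586) = 9.38×10^-17 J.
v = √(2K/m) = 1.43×10^7 m/s.
r = mv/(qB) = (9.11×10^-31)(1.43×10^7) / [(1×1.60×10^-19)(0.0464)] = 1.76×10^-3 m.

r ≈ 1.76 mm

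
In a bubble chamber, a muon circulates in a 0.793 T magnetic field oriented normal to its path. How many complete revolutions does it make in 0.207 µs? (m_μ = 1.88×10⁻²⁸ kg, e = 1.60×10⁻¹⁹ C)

N = 22

T = 2πm/(qB) = 2π(1.88×10^-28) / [(1×1.60×10^-19)(0.793)] = 9.3099×10^-9 s.
N = t/T = 2.07×10^-7 / 9.3099×10^-9 ≈ 22.23, so 22 complete revolutions.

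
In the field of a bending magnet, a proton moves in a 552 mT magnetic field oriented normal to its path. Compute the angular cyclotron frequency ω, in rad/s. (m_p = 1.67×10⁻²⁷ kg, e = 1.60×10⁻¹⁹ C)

ω ≈ 5.29×10^7 rad/s

ω = qB/m = (1×1.60×10^-19)(0.552) / (1.67×10^-27) = 5.29×10^7 rad/s.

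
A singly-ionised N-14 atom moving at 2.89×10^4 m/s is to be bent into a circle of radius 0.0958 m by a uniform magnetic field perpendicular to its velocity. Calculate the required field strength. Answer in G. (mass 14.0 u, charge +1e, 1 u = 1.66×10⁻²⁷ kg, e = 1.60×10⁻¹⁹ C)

B ≈ 438 G

qvB = mv²/r gives B = mv/(qr).
B = (2.32×10^-26)(2.89×10^4) / [(1×1.60×10^-19)(0.0958)] = 0.0438 T.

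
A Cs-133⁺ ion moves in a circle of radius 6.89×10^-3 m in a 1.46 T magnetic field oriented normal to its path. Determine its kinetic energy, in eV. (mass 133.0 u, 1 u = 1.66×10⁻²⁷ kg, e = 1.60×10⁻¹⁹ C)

K ≈ 36.7 eV

v = qBr/m = (1×1.60×10^-19)(1.46)(6.89×10^-3) / (2.21×10^-25) = 7290 m/s.
K = ½mv² = 0.5·(2.21×10^-25)·(7290)² = 5.87×10^-18 J = 36.7 eV.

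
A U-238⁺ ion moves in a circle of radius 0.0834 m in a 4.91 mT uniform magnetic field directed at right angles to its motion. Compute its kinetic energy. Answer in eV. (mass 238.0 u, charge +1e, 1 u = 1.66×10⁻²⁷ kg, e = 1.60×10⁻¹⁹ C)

K ≈ 0.0340 eV

v = qBr/m = (1×1.60×10^-19)(4.91×10^-3)(0.0834) / (3.95×10^-25) = 166 m/s.
K = ½mv² = 0.5·(3.95×10^-25)·(166)² = 5.43×10^-21 J = 0.0340 eV.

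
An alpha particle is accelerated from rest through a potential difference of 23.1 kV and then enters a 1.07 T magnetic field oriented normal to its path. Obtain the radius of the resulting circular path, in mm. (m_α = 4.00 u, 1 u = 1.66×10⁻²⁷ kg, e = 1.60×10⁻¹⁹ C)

r ≈ 28.9 mm

The kinetic energy gained is K = qV = (2×1.60×10^-19)(2.31×10^4) = 7.39×10^-15 J.
v = √(2K/m) = 1.49×10^6 m/s.
r = mv/(qB) = (6.64×10^-27)(1.49×10^6) / [(2×1.60×10^-19)(1.07)] = 0.0289 m.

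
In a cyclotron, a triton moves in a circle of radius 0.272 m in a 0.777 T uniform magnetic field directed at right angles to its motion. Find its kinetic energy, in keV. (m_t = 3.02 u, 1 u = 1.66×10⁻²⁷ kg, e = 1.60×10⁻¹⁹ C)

K ≈ 713 keV

v = qBr/m = (1×1.60×10^-19)(0.777)(0.272) / (5.01×10^-27) = 6.75×10^6 m/s.
K = ½mv² = 0.5·(5.01×10^-27)·(6.75×10^6)² = 1.14×10^-13 J = 713 keV.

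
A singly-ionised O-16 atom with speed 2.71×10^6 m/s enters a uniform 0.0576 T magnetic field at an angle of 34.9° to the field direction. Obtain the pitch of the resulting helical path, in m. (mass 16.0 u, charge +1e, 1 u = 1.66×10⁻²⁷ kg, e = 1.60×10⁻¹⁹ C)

pitch ≈ 40.2 m

The velocity component along B is v∥ = v cos34.9° = 2.22×10^6 m/s.
The cyclotron period T = 2πm/(qB) = 1.81×10^-5 s is set by m, q, B alone.
Pitch = v∥·T = (2.22×10^6)(1.81×10^-5) = 40.2 m.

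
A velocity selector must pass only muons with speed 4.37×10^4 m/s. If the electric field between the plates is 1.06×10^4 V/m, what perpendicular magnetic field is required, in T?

qE = qvB ⇒ B = E/v = (1.06×10^4) / (4.37×10^4) = 0.243 T.

B ≈ 0.243 T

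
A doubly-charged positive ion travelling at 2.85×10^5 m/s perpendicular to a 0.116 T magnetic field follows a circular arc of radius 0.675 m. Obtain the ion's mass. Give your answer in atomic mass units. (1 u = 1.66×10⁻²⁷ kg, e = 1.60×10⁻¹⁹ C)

qvB = mv²/r ⇒ m = qBr/v.
m = (2×1.60×10^-19)(0.116)(0.675) / (2.85×10^5) = 8.79×10^-26 kg = 53.0 u.

m ≈ 53.0 u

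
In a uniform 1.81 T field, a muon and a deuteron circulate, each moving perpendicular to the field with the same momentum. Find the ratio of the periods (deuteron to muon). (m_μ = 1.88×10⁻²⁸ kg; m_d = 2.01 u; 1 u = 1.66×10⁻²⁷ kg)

T = 2πm/(qB) is independent of speed, so T₂/T₁ = (m₂/q₂)/(m₁/q₁).
T_{deuteron}/T_{muon} = (3.34×10^-27/1e) / (1.88×10^-28/1e) = 17.7.

ratio ≈ 17.7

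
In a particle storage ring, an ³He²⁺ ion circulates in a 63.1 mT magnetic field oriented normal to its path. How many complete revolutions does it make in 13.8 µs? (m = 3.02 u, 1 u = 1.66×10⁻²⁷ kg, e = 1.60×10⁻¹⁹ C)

N = 8

T = 2πm/(qB) = 2π(5.0132×10^-27) / [(2×1.60×10^-19)(0.0631)] = 1.5600×10^-6 s.
N = t/T = 1.38×10^-5 / 1.5600×10^-6 ≈ 8.85, so 8 complete revolutions.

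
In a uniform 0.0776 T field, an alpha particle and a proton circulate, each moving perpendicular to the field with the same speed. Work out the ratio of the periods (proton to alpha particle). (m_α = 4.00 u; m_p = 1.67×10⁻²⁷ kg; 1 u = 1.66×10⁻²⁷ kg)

T = 2πm/(qB) is independent of speed, so T₂/T₁ = (m₂/q₂)/(m₁/q₁).
T_{proton}/T_{alpha particle} = (1.67×10^-27/1e) / (6.64×10^-27/2e) = 0.503.

ratio ≈ 0.503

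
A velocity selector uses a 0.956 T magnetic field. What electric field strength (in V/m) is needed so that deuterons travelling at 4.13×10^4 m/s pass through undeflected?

E ≈ 3.95×10^4 V/m

qE = qvB ⇒ E = vB = (4.13×10^4)(0.956) = 3.95×10^4 V/m.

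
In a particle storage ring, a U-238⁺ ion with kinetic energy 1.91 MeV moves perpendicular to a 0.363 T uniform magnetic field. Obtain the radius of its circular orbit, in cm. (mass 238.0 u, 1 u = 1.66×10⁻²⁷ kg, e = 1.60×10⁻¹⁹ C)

Convert the energy: K = 1.91 MeV = 3.06×10^-13 J.
v = √(2K/m) = √(2·3.06×10^-13/3.95×10^-25) = 1.24×10^6 m/s.
r = mv/(qB) = (3.95×10^-25)(1.24×10^6) / [(1×1.60×10^-19)(0.363)] = 8.46 m.

r ≈ 846 cm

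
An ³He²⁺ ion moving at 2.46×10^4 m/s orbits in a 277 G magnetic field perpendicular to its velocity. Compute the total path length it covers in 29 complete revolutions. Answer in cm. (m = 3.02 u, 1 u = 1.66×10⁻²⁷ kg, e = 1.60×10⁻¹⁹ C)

r = mv/(qB) = 0.0139 m, so one revolution covers 2πr = 0.0874 m.
In 29 revolutions: L = 29·2πr = 2.54 m.

L ≈ 254 cm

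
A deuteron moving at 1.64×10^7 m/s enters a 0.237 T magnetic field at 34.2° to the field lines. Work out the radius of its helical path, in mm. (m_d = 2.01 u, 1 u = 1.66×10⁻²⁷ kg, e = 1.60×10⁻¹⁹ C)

Only the perpendicular component v⊥ = v sin34.2° = 9.22×10^6 m/s is bent by the field.
r = m v⊥ /(qB) = (3.34×10^-27)(9.22×10^6) / [(1×1.60×10^-19)(0.237)] = 0.811 m.

r ≈ 811 mm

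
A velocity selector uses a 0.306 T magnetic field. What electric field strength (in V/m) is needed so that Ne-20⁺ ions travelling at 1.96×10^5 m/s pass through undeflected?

qE = qvB ⇒ E = vB = (1.96×10^5)(0.306) = 6.00×10^4 V/m.

E ≈ 6.00×10^4 V/m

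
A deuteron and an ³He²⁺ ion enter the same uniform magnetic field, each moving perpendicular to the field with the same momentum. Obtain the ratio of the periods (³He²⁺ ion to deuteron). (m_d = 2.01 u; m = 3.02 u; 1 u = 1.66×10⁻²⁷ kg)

ratio ≈ 0.751

T = 2πm/(qB) is independent of speed, so T₂/T₁ = (m₂/q₂)/(m₁/q₁).
T_{³He²⁺ ion}/T_{deuteron} = (5.01×10^-27/2e) / (3.34×10^-27/1e) = 0.751.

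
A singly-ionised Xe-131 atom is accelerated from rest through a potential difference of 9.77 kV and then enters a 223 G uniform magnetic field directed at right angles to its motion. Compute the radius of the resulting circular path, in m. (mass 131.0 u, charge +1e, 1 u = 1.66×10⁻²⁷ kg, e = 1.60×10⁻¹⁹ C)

r ≈ 7.31 m

The kinetic energy gained is K = qV = (1×1.60×10^-19)(9770) = 1.56×10^-15 J.
v = √(2K/m) = 1.20×10^5 m/s.
r = mv/(qB) = (2.17×10^-25)(1.20×10^5) / [(1×1.60×10^-19)(0.0223)] = 7.31 m.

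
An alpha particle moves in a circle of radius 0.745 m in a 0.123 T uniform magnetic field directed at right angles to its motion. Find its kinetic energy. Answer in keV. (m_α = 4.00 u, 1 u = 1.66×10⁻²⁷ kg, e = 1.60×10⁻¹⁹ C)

v = qBr/m = (2×1.60×10^-19)(0.123)(0.745) / (6.64×10^-27) = 4.42×10^6 m/s.
K = ½mv² = 0.5·(6.64×10^-27)·(4.42×10^6)² = 6.47×10^-14 J = 405 keV.

K ≈ 405 keV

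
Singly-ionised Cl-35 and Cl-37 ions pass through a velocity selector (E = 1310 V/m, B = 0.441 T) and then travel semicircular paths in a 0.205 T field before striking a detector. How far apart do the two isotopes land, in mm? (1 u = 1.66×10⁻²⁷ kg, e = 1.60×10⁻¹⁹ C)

Both emerge at v = E/B₁ = 2970 m/s.
r = mv/(qB₂), so r₁ = 5.262×10^-3 m and r₂ = 5.562×10^-3 m, giving Δr = 3.01×10^-4 m.
After a semicircle each ion lands a diameter 2r from the entry slit, so the separation is 2Δr = 6.01×10^-4 m.

Δd ≈ 0.601 mm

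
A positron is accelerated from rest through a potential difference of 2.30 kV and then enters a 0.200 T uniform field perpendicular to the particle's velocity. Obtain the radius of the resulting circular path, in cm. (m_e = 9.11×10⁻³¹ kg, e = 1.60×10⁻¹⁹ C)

r ≈ 0.0809 cm

The kinetic energy gained is K = qV = (1×1.60×10^-19)(2300) = 3.68×10^-16 J.
v = √(2K/m) = 2.84×10^7 m/s.
r = mv/(qB) = (9.11×10^-31)(2.84×10^7) / [(1×1.60×10^-19)(0.200)] = 8.09×10^-4 m.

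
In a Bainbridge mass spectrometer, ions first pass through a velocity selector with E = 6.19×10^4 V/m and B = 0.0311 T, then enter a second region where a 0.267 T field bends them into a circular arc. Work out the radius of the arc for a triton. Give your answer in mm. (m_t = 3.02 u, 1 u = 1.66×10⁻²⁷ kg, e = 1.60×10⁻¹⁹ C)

r ≈ 234 mm

The selector passes v = E/B = 6.19×10^4/0.0311 = 1.99×10^6 m/s.
In the deflection region, r = mv/(qB₂) = (5.01×10^-27)(1.99×10^6) / [(1×1.60×10^-19)(0.267)] = 0.234 m.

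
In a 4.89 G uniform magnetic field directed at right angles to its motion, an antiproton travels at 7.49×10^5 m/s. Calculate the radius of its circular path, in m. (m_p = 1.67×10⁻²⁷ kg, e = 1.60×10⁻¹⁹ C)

r ≈ 16.0 m

The magnetic force provides the centripetal force: qvB = mv²/r, so r = mv/(qB).
r = (1.67×10^-27 kg)(7.49×10^5 m/s) / [(1×1.60×10^-19 C)(4.89×10^-4 T)] = 16.0 m.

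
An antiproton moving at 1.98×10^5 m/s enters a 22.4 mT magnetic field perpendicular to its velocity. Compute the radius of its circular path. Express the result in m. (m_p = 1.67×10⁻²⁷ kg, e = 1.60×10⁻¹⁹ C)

r ≈ 0.0923 m

The magnetic force provides the centripetal force: qvB = mv²/r, so r = mv/(qB).
r = (1.67×10^-27 kg)(1.98×10^5 m/s) / [(1×1.60×10^-19 C)(0.0224 T)] = 0.0923 m.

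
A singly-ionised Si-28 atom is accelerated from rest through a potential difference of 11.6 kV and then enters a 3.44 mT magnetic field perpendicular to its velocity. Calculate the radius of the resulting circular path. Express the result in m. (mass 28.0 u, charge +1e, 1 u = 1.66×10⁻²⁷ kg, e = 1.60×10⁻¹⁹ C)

The kinetic energy gained is K = qV = (1×1.60×10^-19)(1.16×10^4) = 1.86×10^-15 J.
v = √(2K/m) = 2.83×10^5 m/s.
r = mv/(qB) = (4.65×10^-26)(2.83×10^5) / [(1×1.60×10^-19)(3.44×10^-3)] = 23.9 m.

r ≈ 23.9 m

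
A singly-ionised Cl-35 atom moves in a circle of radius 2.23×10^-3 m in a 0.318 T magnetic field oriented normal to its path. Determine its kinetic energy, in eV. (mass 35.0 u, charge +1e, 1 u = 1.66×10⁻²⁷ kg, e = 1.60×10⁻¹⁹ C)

v = qBr/m = (1×1.60×10^-19)(0.318)(2.23×10^-3) / (5.81×10^-26) = 1950 m/s.
K = ½mv² = 0.5·(5.81×10^-26)·(1950)² = 1.11×10^-19 J = 0.692 eV.

K ≈ 0.692 eV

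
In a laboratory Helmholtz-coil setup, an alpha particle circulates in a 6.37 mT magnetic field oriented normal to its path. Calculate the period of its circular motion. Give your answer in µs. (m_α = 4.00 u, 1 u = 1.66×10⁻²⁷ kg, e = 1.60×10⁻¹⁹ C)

The cyclotron period is independent of speed: T = 2πm/(qB).
T = 2π(6.64×10^-27) / [(2×1.60×10^-19)(6.37×10^-3)] = 2.05×10^-5 s.

T ≈ 20.5 µs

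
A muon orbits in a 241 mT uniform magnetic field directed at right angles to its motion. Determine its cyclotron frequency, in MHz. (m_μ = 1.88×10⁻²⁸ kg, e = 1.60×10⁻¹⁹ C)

f = qB/(2πm) = (1×1.60×10^-19)(0.241) / [2π(1.88×10^-28)] = 3.26×10^7 Hz.

f ≈ 32.6 MHz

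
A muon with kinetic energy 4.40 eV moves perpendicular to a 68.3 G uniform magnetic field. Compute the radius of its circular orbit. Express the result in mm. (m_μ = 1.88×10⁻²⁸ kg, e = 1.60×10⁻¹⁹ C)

r ≈ 14.9 mm

Convert the energy: K = 4.40 eV = 7.04×10^-19 J.
v = √(2K/m) = √(2·7.04×10^-19/1.88×10^-28) = 8.65×10^4 m/s.
r = mv/(qB) = (1.88×10^-28)(8.65×10^4) / [(1×1.60×10^-19)(6.83×10^-3)] = 0.0149 m.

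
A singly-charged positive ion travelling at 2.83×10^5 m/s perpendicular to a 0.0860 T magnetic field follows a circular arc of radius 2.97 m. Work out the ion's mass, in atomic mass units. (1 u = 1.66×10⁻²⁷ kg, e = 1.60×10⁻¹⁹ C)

m ≈ 87.0 u

qvB = mv²/r ⇒ m = qBr/v.
m = (1×1.60×10^-19)(0.0860)(2.97) / (2.83×10^5) = 1.44×10^-25 kg = 87.0 u.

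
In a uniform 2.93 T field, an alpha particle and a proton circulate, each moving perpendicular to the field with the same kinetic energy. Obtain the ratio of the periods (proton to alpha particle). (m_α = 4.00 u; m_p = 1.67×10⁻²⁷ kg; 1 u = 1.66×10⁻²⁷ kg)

ratio ≈ 0.503

T = 2πm/(qB) is independent of speed, so T₂/T₁ = (m₂/q₂)/(m₁/q₁).
T_{proton}/T_{alpha particle} = (1.67×10^-27/1e) / (6.64×10^-27/2e) = 0.503.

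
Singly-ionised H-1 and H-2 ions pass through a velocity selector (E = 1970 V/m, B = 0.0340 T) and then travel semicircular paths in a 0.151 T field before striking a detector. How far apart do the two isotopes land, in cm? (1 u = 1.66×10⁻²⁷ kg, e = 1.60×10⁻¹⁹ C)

Δd ≈ 0.796 cm

Both emerge at v = E/B₁ = 5.79×10^4 m/s.
r = mv/(qB₂), so r₁ = 3.98×10^-3 m and r₂ = 7.96×10^-3 m, giving Δr = 3.98×10^-3 m.
After a semicircle each ion lands a diameter 2r from the entry slit, so the separation is 2Δr = 7.96×10^-3 m.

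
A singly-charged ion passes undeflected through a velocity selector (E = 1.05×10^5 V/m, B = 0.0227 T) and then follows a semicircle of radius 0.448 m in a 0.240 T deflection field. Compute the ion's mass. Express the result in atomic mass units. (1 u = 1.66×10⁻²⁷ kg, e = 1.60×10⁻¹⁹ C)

m ≈ 2.24 u

v = E/B₁ = 4.63×10^6 m/s.
From r = mv/(qB₂), m = qB₂r/v = (1×1.60×10^-19)(0.240)(0.448) / (4.63×10^6) = 3.72×10^-27 kg.
In atomic mass units: m = 3.72×10^-27 / 1.66×10^-27 = 2.24 u.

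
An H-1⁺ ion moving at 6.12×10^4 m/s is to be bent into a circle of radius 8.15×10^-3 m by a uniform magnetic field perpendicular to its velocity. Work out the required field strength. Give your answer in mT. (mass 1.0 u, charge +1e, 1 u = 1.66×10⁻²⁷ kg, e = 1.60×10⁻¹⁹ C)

qvB = mv²/r gives B = mv/(qr).
B = (1.66×10^-27)(6.12×10^4) / [(1×1.60×10^-19)(8.15×10^-3)] = 0.0779 T.

B ≈ 77.9 mT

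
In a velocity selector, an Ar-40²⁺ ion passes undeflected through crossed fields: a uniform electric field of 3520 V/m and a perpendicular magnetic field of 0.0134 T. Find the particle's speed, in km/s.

For zero net force, qE = qvB, so v = E/B.
v = (3520) / (0.0134) = 2.63×10^5 m/s.

v ≈ 263 km/s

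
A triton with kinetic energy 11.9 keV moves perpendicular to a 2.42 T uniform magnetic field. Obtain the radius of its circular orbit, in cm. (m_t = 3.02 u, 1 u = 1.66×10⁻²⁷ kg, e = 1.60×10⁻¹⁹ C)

r ≈ 1.13 cm

Convert the energy: K = 11.9 keV = 1.90×10^-15 J.
v = √(2K/m) = √(2·1.90×10^-15/5.01×10^-27) = 8.72×10^5 m/s.
r = mv/(qB) = (5.01×10^-27)(8.72×10^5) / [(1×1.60×10^-19)(2.42)] = 0.0113 m.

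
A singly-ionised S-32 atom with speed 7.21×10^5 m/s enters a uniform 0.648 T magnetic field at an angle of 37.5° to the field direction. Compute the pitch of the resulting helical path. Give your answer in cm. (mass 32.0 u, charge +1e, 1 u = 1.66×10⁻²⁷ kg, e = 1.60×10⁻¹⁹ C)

The velocity component along B is v∥ = v cos37.5° = 5.72×10^5 m/s.
The cyclotron period T = 2πm/(qB) = 3.22×10^-6 s is set by m, q, B alone.
Pitch = v∥·T = (5.72×10^5)(3.22×10^-6) = 1.84 m.

pitch ≈ 184 cm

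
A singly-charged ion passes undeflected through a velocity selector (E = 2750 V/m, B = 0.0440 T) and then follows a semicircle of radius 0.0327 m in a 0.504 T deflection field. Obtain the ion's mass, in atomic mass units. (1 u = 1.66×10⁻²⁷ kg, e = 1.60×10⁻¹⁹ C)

m ≈ 25.4 u

v = E/B₁ = 6.25×10^4 m/s.
From r = mv/(qB₂), m = qB₂r/v = (1×1.60×10^-19)(0.504)(0.0327) / (6.25×10^4) = 4.22×10^-26 kg.
In atomic mass units: m = 4.22×10^-26 / 1.66×10^-27 = 25.4 u.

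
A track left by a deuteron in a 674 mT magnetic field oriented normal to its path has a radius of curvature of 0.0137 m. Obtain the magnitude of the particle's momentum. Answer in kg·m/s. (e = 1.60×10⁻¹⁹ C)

p ≈ 1.48×10^-21 kg·m/s

Since qvB = mv²/r, the momentum p = mv = qBr.
p = (1×1.60×10^-19)(0.674)(0.0137) = 1.48×10^-21 kg·m/s.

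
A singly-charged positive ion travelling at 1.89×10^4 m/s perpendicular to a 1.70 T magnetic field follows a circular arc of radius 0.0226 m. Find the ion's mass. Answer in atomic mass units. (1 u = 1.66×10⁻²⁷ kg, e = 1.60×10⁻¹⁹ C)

m ≈ 196 u

qvB = mv²/r ⇒ m = qBr/v.
m = (1×1.60×10^-19)(1.70)(0.0226) / (1.89×10^4) = 3.25×10^-25 kg = 196 u.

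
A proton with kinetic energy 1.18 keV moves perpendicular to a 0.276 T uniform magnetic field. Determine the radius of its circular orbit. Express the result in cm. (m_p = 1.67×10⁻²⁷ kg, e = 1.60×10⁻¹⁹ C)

r ≈ 1.80 cm

Convert the energy: K = 1.18 keV = 1.89×10^-16 J.
v = √(2K/m) = √(2·1.89×10^-16/1.67×10^-27) = 4.76×10^5 m/s.
r = mv/(qB) = (1.67×10^-27)(4.76×10^5) / [(1×1.60×10^-19)(0.276)] = 0.0180 m.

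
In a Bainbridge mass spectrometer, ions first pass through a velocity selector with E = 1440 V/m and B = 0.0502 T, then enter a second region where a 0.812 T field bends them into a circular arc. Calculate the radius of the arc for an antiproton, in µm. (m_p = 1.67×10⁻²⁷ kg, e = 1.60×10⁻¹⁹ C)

r ≈ 369 µm

The selector passes v = E/B = 1440/0.0502 = 2.87×10^4 m/s.
In the deflection region, r = mv/(qB₂) = (1.67×10^-27)(2.87×10^4) / [(1×1.60×10^-19)(0.812)] = 3.69×10^-4 m.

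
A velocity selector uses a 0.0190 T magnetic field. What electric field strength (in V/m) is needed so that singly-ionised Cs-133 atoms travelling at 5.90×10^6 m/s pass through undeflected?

qE = qvB ⇒ E = vB = (5.90×10^6)(0.0190) = 1.12×10^5 V/m.

E ≈ 1.12×10^5 V/m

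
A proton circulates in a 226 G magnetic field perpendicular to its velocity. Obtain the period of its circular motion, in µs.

The cyclotron period is independent of speed: T = 2πm/(qB).
T = 2π(1.67×10^-27) / [(1×1.60×10^-19)(0.0226)] = 2.90×10^-6 s.

T ≈ 2.90 µs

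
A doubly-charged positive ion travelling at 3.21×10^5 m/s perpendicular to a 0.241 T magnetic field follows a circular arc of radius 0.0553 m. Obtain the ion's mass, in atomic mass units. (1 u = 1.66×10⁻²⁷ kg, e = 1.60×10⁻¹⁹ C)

m ≈ 8.00 u

qvB = mv²/r ⇒ m = qBr/v.
m = (2×1.60×10^-19)(0.241)(0.0553) / (3.21×10^5) = 1.33×10^-26 kg = 8.00 u.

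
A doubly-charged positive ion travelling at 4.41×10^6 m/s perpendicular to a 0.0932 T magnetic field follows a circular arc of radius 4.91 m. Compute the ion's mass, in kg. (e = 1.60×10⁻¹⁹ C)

m ≈ 3.32×10^-26 kg

qvB = mv²/r ⇒ m = qBr/v.
m = (2×1.60×10^-19)(0.0932)(4.91) / (4.41×10^6) = 3.32×10^-26 kg.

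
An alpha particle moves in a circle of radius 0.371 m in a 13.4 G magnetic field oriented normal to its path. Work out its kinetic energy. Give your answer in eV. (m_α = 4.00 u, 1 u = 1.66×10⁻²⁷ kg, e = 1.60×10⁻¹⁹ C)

K ≈ 11.9 eV

v = qBr/m = (2×1.60×10^-19)(1.34×10^-3)(0.371) / (6.64×10^-27) = 2.40×10^4 m/s.
K = ½mv² = 0.5·(6.64×10^-27)·(2.40×10^4)² = 1.91×10^-18 J = 11.9 eV.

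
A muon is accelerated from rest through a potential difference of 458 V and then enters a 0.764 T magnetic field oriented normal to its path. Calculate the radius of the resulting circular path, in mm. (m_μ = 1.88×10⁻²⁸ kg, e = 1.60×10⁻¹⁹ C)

The kinetic energy gained is K = qV = (1×1.60×10^-19)(458) = 7.33×10^-17 J.
v = √(2K/m) = 8.83×10^5 m/s.
r = mv/(qB) = (1.88×10^-28)(8.83×10^5) / [(1×1.60×10^-19)(0.764)] = 1.36×10^-3 m.

r ≈ 1.36 mm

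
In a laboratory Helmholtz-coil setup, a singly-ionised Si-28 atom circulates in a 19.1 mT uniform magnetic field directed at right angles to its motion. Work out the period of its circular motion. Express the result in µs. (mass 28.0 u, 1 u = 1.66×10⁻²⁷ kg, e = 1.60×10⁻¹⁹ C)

T ≈ 95.6 µs

The cyclotron period is independent of speed: T = 2πm/(qB).
T = 2π(4.65×10^-26) / [(1×1.60×10^-19)(0.0191)] = 9.56×10^-5 s.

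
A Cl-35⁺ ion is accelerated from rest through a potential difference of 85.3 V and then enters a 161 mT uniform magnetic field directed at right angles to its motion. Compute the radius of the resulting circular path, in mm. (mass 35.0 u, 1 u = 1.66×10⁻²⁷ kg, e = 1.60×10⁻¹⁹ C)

The kinetic energy gained is K = qV = (1×1.60×10^-19)(85.3) = 1.36×10^-17 J.
v = √(2K/m) = 2.17×10^4 m/s.
r = mv/(qB) = (5.81×10^-26)(2.17×10^4) / [(1×1.60×10^-19)(0.161)] = 0.0489 m.

r ≈ 48.9 mm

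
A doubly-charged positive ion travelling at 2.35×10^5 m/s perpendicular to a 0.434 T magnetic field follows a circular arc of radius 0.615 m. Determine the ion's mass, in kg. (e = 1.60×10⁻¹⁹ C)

m ≈ 3.63×10^-25 kg

qvB = mv²/r ⇒ m = qBr/v.
m = (2×1.60×10^-19)(0.434)(0.615) / (2.35×10^5) = 3.63×10^-25 kg.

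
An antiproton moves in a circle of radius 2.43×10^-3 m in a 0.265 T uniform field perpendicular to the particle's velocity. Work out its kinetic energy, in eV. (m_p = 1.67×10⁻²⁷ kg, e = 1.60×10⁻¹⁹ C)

K ≈ 19.9 eV

v = qBr/m = (1×1.60×10^-19)(0.265)(2.43×10^-3) / (1.67×10^-27) = 6.17×10^4 m/s.
K = ½mv² = 0.5·(1.67×10^-27)·(6.17×10^4)² = 3.18×10^-18 J = 19.9 eV.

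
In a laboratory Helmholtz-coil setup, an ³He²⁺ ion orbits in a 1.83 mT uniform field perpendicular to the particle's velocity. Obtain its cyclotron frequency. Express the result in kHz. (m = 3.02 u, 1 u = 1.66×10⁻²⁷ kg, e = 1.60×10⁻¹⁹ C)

f ≈ 18.6 kHz

f = qB/(2πm) = (2×1.60×10^-19)(1.83×10^-3) / [2π(5.01×10^-27)] = 1.86×10^4 Hz.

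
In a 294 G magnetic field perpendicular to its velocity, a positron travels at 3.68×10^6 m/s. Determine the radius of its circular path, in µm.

The magnetic force provides the centripetal force: qvB = mv²/r, so r = mv/(qB).
r = (9.11×10^-31 kg)(3.68×10^6 m/s) / [(1×1.60×10^-19 C)(0.0294 T)] = 7.13×10^-4 m.

r ≈ 713 µm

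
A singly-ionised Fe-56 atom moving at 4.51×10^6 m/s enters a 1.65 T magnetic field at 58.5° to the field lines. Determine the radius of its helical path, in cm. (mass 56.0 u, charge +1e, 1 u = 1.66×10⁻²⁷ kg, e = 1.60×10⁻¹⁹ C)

Only the perpendicular component v⊥ = v sin58.5° = 3.85×10^6 m/s is bent by the field.
r = m v⊥ /(qB) = (9.30×10^-26)(3.85×10^6) / [(1×1.60×10^-19)(1.65)] = 1.35 m.

r ≈ 135 cm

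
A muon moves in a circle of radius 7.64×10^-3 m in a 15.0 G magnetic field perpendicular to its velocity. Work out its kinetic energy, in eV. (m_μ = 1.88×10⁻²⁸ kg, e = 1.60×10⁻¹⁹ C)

K ≈ 0.0559 eV

v = qBr/m = (1×1.60×10^-19)(1.50×10^-3)(7.64×10^-3) / (1.88×10^-28) = 9750 m/s.
K = ½mv² = 0.5·(1.88×10^-28)·(9750)² = 8.94×10^-21 J = 0.0559 eV.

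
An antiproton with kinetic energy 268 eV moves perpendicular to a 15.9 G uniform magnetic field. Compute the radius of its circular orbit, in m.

r ≈ 1.49 m

Convert the energy: K = 268 eV = 4.29×10^-17 J.
v = √(2K/m) = √(2·4.29×10^-17/1.67×10^-27) = 2.27×10^5 m/s.
r = mv/(qB) = (1.67×10^-27)(2.27×10^5) / [(1×1.60×10^-19)(1.59×10^-3)] = 1.49 m.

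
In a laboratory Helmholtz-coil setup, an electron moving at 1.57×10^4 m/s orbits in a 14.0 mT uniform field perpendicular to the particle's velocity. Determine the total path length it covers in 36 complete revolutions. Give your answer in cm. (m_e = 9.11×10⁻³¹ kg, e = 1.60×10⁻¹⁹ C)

L ≈ 0.144 cm

r = mv/(qB) = 6.39×10^-6 m, so one revolution covers 2πr = 4.01×10^-5 m.
In 36 revolutions: L = 36·2πr = 1.44×10^-3 m.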